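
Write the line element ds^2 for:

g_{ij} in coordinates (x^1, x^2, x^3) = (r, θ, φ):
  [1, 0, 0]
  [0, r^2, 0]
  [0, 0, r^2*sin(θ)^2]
ds^2 = g_{ij} dx^i dx^j; only the non-zero components contribute.
ds^2 = dr^2 + r^2 dθ^2 + r^2*sin(θ)^2 dφ^2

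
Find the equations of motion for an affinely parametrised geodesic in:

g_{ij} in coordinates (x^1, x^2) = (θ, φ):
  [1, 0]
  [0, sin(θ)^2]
Geodesic equation: d^2x^k/dλ^2 + Γ^k_{ij} (dx^i/dλ)(dx^j/dλ) = 0.
Non-zero Christoffel symbols:
Γ^θ_{φ φ} = -sin(2*θ)/2
Γ^φ_{θ φ} = 1/tan(θ)
Substituting (the symmetric pair Γ^k_{ij}, Γ^k_{ji} combines into a factor 2):
d^2θ/dλ^2 - (sin(2*θ)/2) (dφ/dλ)^2 = 0
d^2φ/dλ^2 + (2/tan(θ)) (dθ/dλ)(dφ/dλ) = 0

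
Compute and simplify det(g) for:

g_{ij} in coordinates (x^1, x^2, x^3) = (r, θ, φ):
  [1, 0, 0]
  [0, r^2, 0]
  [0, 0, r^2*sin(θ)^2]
Diagonal metric: det(g) = g_{11}·g_{22}·g_{33}
= (1)·(r^2)·(r^2*sin(θ)^2)
det(g) = r^4*sin(θ)^2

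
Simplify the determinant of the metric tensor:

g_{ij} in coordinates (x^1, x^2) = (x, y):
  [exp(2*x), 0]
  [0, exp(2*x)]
For a 2×2 metric: det(g) = g_{11}·g_{22} - g_{12}·g_{21}
= (exp(2*x))·(exp(2*x)) - (0)·(0)
= exp(4*x) - 0
det(g) = exp(4*x)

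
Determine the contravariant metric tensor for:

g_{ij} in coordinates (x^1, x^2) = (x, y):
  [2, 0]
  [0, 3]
The metric is diagonal, so g^{ij} is diagonal with entries 1/g_{ii}: diag(1/2, 1/3).
g^{ij}:
  [1/2, 0]
  [0, 1/3]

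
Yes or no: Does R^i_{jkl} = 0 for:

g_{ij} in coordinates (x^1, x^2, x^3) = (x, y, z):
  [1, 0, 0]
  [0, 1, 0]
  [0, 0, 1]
All metric components are constant, so every Christoffel symbol vanishes and R^i_{jkl} = 0.
Yes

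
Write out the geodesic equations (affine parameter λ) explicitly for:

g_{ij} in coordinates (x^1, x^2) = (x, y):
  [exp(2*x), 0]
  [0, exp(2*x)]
Geodesic equation: d^2x^k/dλ^2 + Γ^k_{ij} (dx^i/dλ)(dx^j/dλ) = 0.
Non-zero Christoffel symbols:
Γ^x_{x x} = 1
Γ^x_{y y} = -1
Γ^y_{x y} = 1
Substituting (the symmetric pair Γ^k_{ij}, Γ^k_{ji} combines into a factor 2):
d^2x/dλ^2 + (dx/dλ)^2 - (dy/dλ)^2 = 0
d^2y/dλ^2 + 2 (dx/dλ)(dy/dλ) = 0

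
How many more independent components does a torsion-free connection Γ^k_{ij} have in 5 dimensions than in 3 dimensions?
Independent components in n dimensions: n × n(n+1)/2 = n^2(n+1)/2.
5D: 5 × 15 = 75
3D: 3 × 6 = 18
Difference = 75 - 18 = 57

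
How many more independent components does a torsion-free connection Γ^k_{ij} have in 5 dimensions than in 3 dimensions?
Independent components in n dimensions: n × n(n+1)/2 = n^2(n+1)/2.
5D: 5 × 15 = 75
3D: 3 × 6 = 18
Difference = 75 - 18 = 57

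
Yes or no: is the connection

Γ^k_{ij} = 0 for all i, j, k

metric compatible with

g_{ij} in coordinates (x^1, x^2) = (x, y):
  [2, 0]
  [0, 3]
Using ∇_k g_{ij} = ∂_k g_{ij} - Γ^m_{ki} g_{mj} - Γ^m_{kj} g_{im}:
e.g. ∇_y g_{xy} = (0) - (0) - (0) = 0
Every component ∇_k g_{ij} vanishes: the connection is metric compatible.
Yes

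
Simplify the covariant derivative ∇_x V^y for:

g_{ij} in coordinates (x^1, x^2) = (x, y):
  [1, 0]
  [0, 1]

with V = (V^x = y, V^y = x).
All Christoffel symbols are zero.
∇_x V^y = ∂_x V^y + Γ^y_{x j} V^j
  = (1) + (0)(y) + (0)(x)
  = 1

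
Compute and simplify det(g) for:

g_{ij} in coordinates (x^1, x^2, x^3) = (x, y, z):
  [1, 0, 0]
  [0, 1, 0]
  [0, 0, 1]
Diagonal metric: det(g) = g_{11}·g_{22}·g_{33}
= (1)·(1)·(1)
det(g) = 1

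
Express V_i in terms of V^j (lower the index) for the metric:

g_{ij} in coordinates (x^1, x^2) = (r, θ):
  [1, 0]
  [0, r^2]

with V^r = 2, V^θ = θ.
V_i = g_{ij} V^j:
V_r = (1)(2) + (0)(θ) = 2
V_θ = (0)(2) + (r^2)(θ) = r^2*θ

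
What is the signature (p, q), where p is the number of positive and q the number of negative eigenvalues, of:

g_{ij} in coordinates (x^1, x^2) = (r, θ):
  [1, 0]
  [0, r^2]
The metric is diagonal, so its eigenvalues are the diagonal entries: 1, r^2 (at a generic point, where coordinate-dependent entries are positive).
2 positive, 0 negative.
(2, 0) - Riemannian (positive definite)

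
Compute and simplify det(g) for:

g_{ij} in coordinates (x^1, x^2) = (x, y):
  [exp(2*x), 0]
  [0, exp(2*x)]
For a 2×2 metric: det(g) = g_{11}·g_{22} - g_{12}·g_{21}
= (exp(2*x))·(exp(2*x)) - (0)·(0)
= exp(4*x) - 0
det(g) = exp(4*x)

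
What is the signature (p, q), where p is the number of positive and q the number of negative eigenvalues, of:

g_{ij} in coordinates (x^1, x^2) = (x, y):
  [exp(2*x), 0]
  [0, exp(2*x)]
The metric is diagonal, so its eigenvalues are the diagonal entries: exp(2*x), exp(2*x) (at a generic point, where coordinate-dependent entries are positive).
2 positive, 0 negative.
(2, 0) - Riemannian (positive definite)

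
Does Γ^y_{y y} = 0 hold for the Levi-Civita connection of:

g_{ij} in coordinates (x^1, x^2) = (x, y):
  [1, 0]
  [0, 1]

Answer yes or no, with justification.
Γ^y_{y y} = (1/2) g^{yy} (∂_y g_{yy} + ∂_y g_{yy} - ∂_y g_{yy}) = (1/2)(1)((0) + (0) - (0)) = 0
This equals the proposed value 0.
Yes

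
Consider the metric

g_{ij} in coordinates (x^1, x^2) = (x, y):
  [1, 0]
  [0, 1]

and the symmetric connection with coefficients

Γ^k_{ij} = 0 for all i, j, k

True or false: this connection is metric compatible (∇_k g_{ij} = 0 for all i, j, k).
Using ∇_k g_{ij} = ∂_k g_{ij} - Γ^m_{ki} g_{mj} - Γ^m_{kj} g_{im}:
e.g. ∇_y g_{xy} = (0) - (0) - (0) = 0
Every component ∇_k g_{ij} vanishes: the connection is metric compatible.
True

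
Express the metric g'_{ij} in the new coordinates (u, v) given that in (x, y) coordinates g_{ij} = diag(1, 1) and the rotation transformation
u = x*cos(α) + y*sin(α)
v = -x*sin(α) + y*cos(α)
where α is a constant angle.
Invert the transformation: x = u*cos(α) - v*sin(α), y = u*sin(α) + v*cos(α)
g'_{ij} = (∂x^k/∂x'^i)(∂x^l/∂x'^j) g_{kl}; with g_{kl} = δ_{kl} this is Σ_k (∂x^k/∂x'^i)(∂x^k/∂x'^j).
Jacobian: ∂x/∂u = cos(α), ∂x/∂v = -sin(α), ∂y/∂u = sin(α), ∂y/∂v = cos(α)
g'_{uu} = (cos(α))(cos(α)) + (sin(α))(sin(α)) = 1
g'_{uv} = (cos(α))(-sin(α)) + (sin(α))(cos(α)) = 0
g'_{vv} = (-sin(α))(-sin(α)) + (cos(α))(cos(α)) = 1
g'_{ij} = diag(1, 1)
The Euclidean metric is invariant under rotations.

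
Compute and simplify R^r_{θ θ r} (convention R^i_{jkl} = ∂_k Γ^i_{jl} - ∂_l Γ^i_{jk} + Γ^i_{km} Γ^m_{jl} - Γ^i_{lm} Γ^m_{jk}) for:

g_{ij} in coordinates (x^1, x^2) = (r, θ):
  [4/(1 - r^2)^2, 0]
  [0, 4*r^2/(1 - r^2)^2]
Non-zero Christoffel symbols (Γ^k_{ij} = Γ^k_{ji}):
Γ^r_{r r} = 2*r/(1 - r^2)
Γ^r_{θ θ} = (r^3 + r)/(r^2 - 1)
Γ^θ_{r θ} = (-r^2 - 1)/(r^3 - r)
R^r_{θ θ r} = ∂_θ Γ^r_{θ r} - ∂_r Γ^r_{θ θ} + Γ^r_{θ m} Γ^m_{θ r} - Γ^r_{r m} Γ^m_{θ θ}
  = (0) - ((r^4 - 4*r^2 - 1)/(r^2 - 1)^2) + (-(r^2 + 1)^2/(r^2 - 1)^2) - (-2*r^2*(r^2 + 1)/(r^2 - 1)^2) = 4*r^2/(r^2 - 1)^2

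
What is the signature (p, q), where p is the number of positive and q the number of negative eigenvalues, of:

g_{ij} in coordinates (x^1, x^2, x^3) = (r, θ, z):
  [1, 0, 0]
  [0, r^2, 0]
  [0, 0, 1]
The metric is diagonal, so its eigenvalues are the diagonal entries: 1, r^2, 1 (at a generic point, where coordinate-dependent entries are positive).
3 positive, 0 negative.
(3, 0) - Riemannian (positive definite)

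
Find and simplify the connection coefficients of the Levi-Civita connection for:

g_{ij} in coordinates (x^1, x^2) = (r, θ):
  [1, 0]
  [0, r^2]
Using Γ^k_{ij} = (1/2) g^{km} (∂_i g_{mj} + ∂_j g_{mi} - ∂_m g_{ij}); the metric is diagonal, so only the m = k term contributes.
Non-zero symbols (using the symmetry Γ^k_{ij} = Γ^k_{ji}):
Γ^r_{θ θ} = (1/2) g^{rr} (∂_θ g_{rθ} + ∂_θ g_{rθ} - ∂_r g_{θθ}) = (1/2)(1)((0) + (0) - (2*r)) = -r
Γ^θ_{r θ} = (1/2) g^{θθ} (∂_r g_{θθ} + ∂_θ g_{θr} - ∂_θ g_{rθ}) = (1/2)(1/r^2)((2*r) + (0) - (0)) = 1/r
All other Christoffel symbols are zero.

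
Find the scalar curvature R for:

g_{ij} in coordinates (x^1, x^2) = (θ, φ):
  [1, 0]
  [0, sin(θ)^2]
Non-zero Christoffel symbols (Γ^k_{ij} = Γ^k_{ji}):
Γ^θ_{φ φ} = -sin(2*θ)/2
Γ^φ_{θ φ} = 1/tan(θ)
Ricci tensor (R_{ij} = R^k_{ikj}): R_{θθ} = 1, R_{θφ} = 0, R_{φφ} = sin(θ)^2
Inverse metric: g^{θθ} = 1, g^{φφ} = 1/sin(θ)^2
R = g^{ij} R_{ij} = (1)(1) + (1/sin(θ)^2)(sin(θ)^2) = 2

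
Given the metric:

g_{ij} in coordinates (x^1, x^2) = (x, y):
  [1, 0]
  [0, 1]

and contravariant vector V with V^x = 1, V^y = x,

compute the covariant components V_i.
V_i = g_{ij} V^j:
V_x = (1)(1) + (0)(x) = 1
V_y = (0)(1) + (1)(x) = x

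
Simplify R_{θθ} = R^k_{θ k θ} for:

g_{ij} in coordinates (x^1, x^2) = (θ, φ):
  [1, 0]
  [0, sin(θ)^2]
Non-zero Christoffel symbols (Γ^k_{ij} = Γ^k_{ji}):
Γ^θ_{φ φ} = -sin(2*θ)/2
Γ^φ_{θ φ} = 1/tan(θ)
R^θ_{θ θ θ} = 0 (a repeated index in an antisymmetric pair)
R^φ_{θ φ θ} = ∂_φ Γ^φ_{θ θ} - ∂_θ Γ^φ_{θ φ} + Γ^φ_{φ m} Γ^m_{θ θ} - Γ^φ_{θ m} Γ^m_{θ φ}
  = (0) - (-1/sin(θ)^2) + (0) - (1/tan(θ)^2) = 1
R_{θθ} = R^θ_{θ θ θ} + R^φ_{θ φ θ} = (0) + (1) = 1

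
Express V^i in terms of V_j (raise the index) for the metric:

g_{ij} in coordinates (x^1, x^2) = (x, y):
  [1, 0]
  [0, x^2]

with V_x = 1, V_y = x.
Inverse metric (diagonal): g^{xx} = 1, g^{yy} = 1/x^2
V^i = g^{ij} V_j:
V^x = (1)(1) + (0)(x) = 1
V^y = (0)(1) + (1/x^2)(x) = 1/x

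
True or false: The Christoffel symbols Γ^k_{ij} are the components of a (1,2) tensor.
Under a change of coordinates Γ picks up an inhomogeneous term ∂²x/∂x'∂x'; e.g. Γ = 0 in Cartesian coordinates but Γ^r_{θθ} = -r in polar coordinates on the same flat plane.
False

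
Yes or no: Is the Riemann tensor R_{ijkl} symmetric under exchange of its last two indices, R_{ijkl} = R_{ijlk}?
It is antisymmetric in the last pair: R_{ijkl} = -R_{ijlk}.
No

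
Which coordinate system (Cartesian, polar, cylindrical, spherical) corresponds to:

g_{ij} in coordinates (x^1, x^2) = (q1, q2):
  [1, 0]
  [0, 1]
All components are constant and the metric is the identity, i.e. orthonormal rectilinear coordinates.
Cartesian (2D) coordinates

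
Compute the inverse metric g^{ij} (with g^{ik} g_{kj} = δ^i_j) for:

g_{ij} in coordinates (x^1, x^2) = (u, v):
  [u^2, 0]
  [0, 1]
The metric is diagonal, so g^{ij} is diagonal with entries 1/g_{ii}: diag(1/(u^2), 1).
g^{ij}:
  [1/u^2, 0]
  [0, 1]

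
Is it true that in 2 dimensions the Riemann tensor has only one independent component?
The number of independent components is n^2(n^2-1)/12 = 4·3/12 = 1 for n = 2 (e.g. R_{1212}).
Yes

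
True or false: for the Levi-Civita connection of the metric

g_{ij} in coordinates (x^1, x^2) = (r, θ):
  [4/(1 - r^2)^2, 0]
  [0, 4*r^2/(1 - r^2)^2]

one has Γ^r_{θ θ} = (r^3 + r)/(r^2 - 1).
Γ^r_{θ θ} = (1/2) g^{rr} (∂_θ g_{rθ} + ∂_θ g_{rθ} - ∂_r g_{θθ}) = (1/2)((1 - r^2)^2/4)((0) + (0) - (-8*(r^3 + r)/(r^2 - 1)^3)) = (r^3 + r)/(r^2 - 1)
This equals the proposed value (r^3 + r)/(r^2 - 1).
True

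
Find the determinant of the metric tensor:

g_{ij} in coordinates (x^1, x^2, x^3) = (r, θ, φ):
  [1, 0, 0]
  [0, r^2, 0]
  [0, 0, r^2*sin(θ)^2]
Diagonal metric: det(g) = g_{11}·g_{22}·g_{33}
= (1)·(r^2)·(r^2*sin(θ)^2)
det(g) = r^4*sin(θ)^2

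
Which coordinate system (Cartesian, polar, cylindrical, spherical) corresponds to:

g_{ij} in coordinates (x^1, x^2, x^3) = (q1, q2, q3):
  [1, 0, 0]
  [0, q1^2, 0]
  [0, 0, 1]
The line element ds^2 = dq1^2 + q1^2 dq2^2 + dq3^2 is dr^2 + r^2 dθ^2 + dz^2 with q1 = r, q2 = θ, q3 = z.
cylindrical coordinates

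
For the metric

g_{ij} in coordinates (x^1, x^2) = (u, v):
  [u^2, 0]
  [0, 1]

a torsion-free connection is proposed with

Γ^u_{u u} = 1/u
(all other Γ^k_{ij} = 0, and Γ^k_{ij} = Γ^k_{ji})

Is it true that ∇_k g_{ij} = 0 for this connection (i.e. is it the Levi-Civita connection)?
Using ∇_k g_{ij} = ∂_k g_{ij} - Γ^m_{ki} g_{mj} - Γ^m_{kj} g_{im}:
e.g. ∇_u g_{uu} = (2*u) - (u) - (u) = 0
Every component ∇_k g_{ij} vanishes: the connection is metric compatible.
Yes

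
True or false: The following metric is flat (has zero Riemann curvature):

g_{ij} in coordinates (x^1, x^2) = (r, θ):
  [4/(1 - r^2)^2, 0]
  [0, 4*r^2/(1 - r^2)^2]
Non-zero Christoffel symbols:
Γ^r_{r r} = 2*r/(1 - r^2)
Γ^r_{θ θ} = (r^3 + r)/(r^2 - 1)
Γ^θ_{r θ} = (-r^2 - 1)/(r^3 - r)
Ricci tensor: R_{rr} = -4/(r^2 - 1)^2, R_{rθ} = 0, R_{θθ} = -4*r^2/(r^2 - 1)^2
The Ricci tensor is non-zero, so the Riemann tensor is non-zero: not flat.
False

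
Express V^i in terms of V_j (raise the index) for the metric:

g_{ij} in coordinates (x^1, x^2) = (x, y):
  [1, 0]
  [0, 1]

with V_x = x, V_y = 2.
Inverse metric (diagonal): g^{xx} = 1, g^{yy} = 1
V^i = g^{ij} V_j:
V^x = (1)(x) + (0)(2) = x
V^y = (0)(x) + (1)(2) = 2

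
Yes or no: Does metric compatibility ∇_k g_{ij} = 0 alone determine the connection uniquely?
One also needs vanishing torsion; metric compatibility plus torsion-freeness singles out the Levi-Civita connection.
No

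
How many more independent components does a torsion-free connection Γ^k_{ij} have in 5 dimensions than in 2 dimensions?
Independent components in n dimensions: n × n(n+1)/2 = n^2(n+1)/2.
5D: 5 × 15 = 75
2D: 2 × 3 = 6
Difference = 75 - 6 = 69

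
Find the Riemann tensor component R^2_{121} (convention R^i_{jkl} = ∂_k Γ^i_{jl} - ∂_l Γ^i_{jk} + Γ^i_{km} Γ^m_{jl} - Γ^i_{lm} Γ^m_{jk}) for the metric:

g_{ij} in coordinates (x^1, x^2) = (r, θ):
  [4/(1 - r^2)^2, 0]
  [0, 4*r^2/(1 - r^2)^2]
Non-zero Christoffel symbols (Γ^k_{ij} = Γ^k_{ji}):
Γ^r_{r r} = 2*r/(1 - r^2)
Γ^r_{θ θ} = (r^3 + r)/(r^2 - 1)
Γ^θ_{r θ} = (-r^2 - 1)/(r^3 - r)
R^θ_{r θ r} = ∂_θ Γ^θ_{r r} - ∂_r Γ^θ_{r θ} + Γ^θ_{θ m} Γ^m_{r r} - Γ^θ_{r m} Γ^m_{r θ}
  = (0) - ((r^4 + 4*r^2 - 1)/(r^3 - r)^2) + (2*(r^2 + 1)/(r^2 - 1)^2) - ((r^2 + 1)^2/(r^3 - r)^2) = -4/(r^2 - 1)^2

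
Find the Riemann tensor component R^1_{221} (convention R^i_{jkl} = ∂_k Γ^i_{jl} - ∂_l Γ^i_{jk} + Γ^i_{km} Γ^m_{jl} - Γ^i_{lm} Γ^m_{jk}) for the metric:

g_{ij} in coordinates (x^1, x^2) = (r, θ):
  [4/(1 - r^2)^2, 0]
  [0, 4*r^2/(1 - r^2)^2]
Non-zero Christoffel symbols (Γ^k_{ij} = Γ^k_{ji}):
Γ^r_{r r} = 2*r/(1 - r^2)
Γ^r_{θ θ} = (r^3 + r)/(r^2 - 1)
Γ^θ_{r θ} = (-r^2 - 1)/(r^3 - r)
R^r_{θ θ r} = ∂_θ Γ^r_{θ r} - ∂_r Γ^r_{θ θ} + Γ^r_{θ m} Γ^m_{θ r} - Γ^r_{r m} Γ^m_{θ θ}
  = (0) - ((r^4 - 4*r^2 - 1)/(r^2 - 1)^2) + (-(r^2 + 1)^2/(r^2 - 1)^2) - (-2*r^2*(r^2 + 1)/(r^2 - 1)^2) = 4*r^2/(r^2 - 1)^2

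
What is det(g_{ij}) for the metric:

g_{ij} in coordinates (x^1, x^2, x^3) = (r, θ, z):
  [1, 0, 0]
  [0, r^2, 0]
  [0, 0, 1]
Diagonal metric: det(g) = g_{11}·g_{22}·g_{33}
= (1)·(r^2)·(1)
det(g) = r^2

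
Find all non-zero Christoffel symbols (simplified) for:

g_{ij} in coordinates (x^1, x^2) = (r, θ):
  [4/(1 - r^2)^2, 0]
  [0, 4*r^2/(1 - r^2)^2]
Using Γ^k_{ij} = (1/2) g^{km} (∂_i g_{mj} + ∂_j g_{mi} - ∂_m g_{ij}); the metric is diagonal, so only the m = k term contributes.
Non-zero symbols (using the symmetry Γ^k_{ij} = Γ^k_{ji}):
Γ^r_{r r} = (1/2) g^{rr} (∂_r g_{rr} + ∂_r g_{rr} - ∂_r g_{rr}) = (1/2)((1 - r^2)^2/4)((16*r/(1 - r^2)^3) + (16*r/(1 - r^2)^3) - (16*r/(1 - r^2)^3)) = 2*r/(1 - r^2)
Γ^r_{θ θ} = (1/2) g^{rr} (∂_θ g_{rθ} + ∂_θ g_{rθ} - ∂_r g_{θθ}) = (1/2)((1 - r^2)^2/4)((0) + (0) - (-8*(r^3 + r)/(r^2 - 1)^3)) = (r^3 + r)/(r^2 - 1)
Γ^θ_{r θ} = (1/2) g^{θθ} (∂_r g_{θθ} + ∂_θ g_{θr} - ∂_θ g_{rθ}) = (1/2)((1 - r^2)^2/(4*r^2))((-8*(r^3 + r)/(r^2 - 1)^3) + (0) - (0)) = (-r^2 - 1)/(r^3 - r)
All other Christoffel symbols are zero.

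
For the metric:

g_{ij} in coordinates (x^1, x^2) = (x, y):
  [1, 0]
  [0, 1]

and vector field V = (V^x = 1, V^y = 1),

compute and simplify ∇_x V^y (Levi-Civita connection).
All Christoffel symbols are zero.
∇_x V^y = ∂_x V^y + Γ^y_{x j} V^j
  = (0) + (0)(1) + (0)(1)
  = 0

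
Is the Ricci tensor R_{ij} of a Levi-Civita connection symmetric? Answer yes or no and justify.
R_{ij} = R^k_{ikj}; the pair symmetry R_{kilj} = R_{ljki} gives R_{ij} = R_{ji}.
Yes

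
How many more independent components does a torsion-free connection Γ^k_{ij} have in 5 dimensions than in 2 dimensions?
Independent components in n dimensions: n × n(n+1)/2 = n^2(n+1)/2.
5D: 5 × 15 = 75
2D: 2 × 3 = 6
Difference = 75 - 6 = 69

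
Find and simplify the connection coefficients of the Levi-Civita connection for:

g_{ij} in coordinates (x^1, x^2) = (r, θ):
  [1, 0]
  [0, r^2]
Using Γ^k_{ij} = (1/2) g^{km} (∂_i g_{mj} + ∂_j g_{mi} - ∂_m g_{ij}); the metric is diagonal, so only the m = k term contributes.
Non-zero symbols (using the symmetry Γ^k_{ij} = Γ^k_{ji}):
Γ^r_{θ θ} = (1/2) g^{rr} (∂_θ g_{rθ} + ∂_θ g_{rθ} - ∂_r g_{θθ}) = (1/2)(1)((0) + (0) - (2*r)) = -r
Γ^θ_{r θ} = (1/2) g^{θθ} (∂_r g_{θθ} + ∂_θ g_{θr} - ∂_θ g_{rθ}) = (1/2)(1/r^2)((2*r) + (0) - (0)) = 1/r
All other Christoffel symbols are zero.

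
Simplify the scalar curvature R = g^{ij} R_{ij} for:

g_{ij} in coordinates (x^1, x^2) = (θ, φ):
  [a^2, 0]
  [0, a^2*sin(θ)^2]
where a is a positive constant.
Non-zero Christoffel symbols (Γ^k_{ij} = Γ^k_{ji}):
Γ^θ_{φ φ} = -sin(2*θ)/2
Γ^φ_{θ φ} = 1/tan(θ)
Ricci tensor (R_{ij} = R^k_{ikj}): R_{θθ} = 1, R_{θφ} = 0, R_{φφ} = sin(θ)^2
Inverse metric: g^{θθ} = 1/a^2, g^{φφ} = 1/(a^2*sin(θ)^2)
R = g^{ij} R_{ij} = (1/a^2)(1) + (1/(a^2*sin(θ)^2))(sin(θ)^2) = 2/a^2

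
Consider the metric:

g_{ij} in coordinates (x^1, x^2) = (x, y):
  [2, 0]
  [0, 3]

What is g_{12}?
With x^1 = x, x^2 = y, g_{12} = g_{xy} is the row-1, column-2 entry of the matrix.
g_{12} = 0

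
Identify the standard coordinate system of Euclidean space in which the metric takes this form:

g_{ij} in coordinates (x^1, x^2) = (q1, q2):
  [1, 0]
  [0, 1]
All components are constant and the metric is the identity, i.e. orthonormal rectilinear coordinates.
Cartesian (2D) coordinates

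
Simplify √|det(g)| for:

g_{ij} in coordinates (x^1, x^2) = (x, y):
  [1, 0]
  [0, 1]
det(g) = 1
√|det(g)| = 1
Volume element: dV = 1 dx dy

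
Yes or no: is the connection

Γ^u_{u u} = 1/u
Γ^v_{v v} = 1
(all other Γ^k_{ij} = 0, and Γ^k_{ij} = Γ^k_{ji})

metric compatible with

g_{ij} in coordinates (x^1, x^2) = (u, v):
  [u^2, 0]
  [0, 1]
Using ∇_k g_{ij} = ∂_k g_{ij} - Γ^m_{ki} g_{mj} - Γ^m_{kj} g_{im}:
∇_v g_{vv} = (0) - (1) - (1) = -2 ≠ 0
So the connection is not metric compatible (it is not the Levi-Civita connection).
No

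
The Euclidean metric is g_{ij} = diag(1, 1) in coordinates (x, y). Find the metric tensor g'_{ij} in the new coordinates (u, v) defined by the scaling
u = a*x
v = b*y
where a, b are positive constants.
Invert the transformation: x = u/a, y = v/b
g'_{ij} = (∂x^k/∂x'^i)(∂x^l/∂x'^j) g_{kl}; with g_{kl} = δ_{kl} this is Σ_k (∂x^k/∂x'^i)(∂x^k/∂x'^j).
Jacobian: ∂x/∂u = 1/a, ∂x/∂v = 0, ∂y/∂u = 0, ∂y/∂v = 1/b
g'_{uu} = (1/a)(1/a) + (0)(0) = 1/a^2
g'_{uv} = (1/a)(0) + (0)(1/b) = 0
g'_{vv} = (0)(0) + (1/b)(1/b) = 1/b^2
g'_{ij} = diag(1/a^2, 1/b^2)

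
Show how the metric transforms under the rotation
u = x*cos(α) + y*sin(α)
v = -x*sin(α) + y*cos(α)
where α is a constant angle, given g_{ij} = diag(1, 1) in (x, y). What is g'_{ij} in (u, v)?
Invert the transformation: x = u*cos(α) - v*sin(α), y = u*sin(α) + v*cos(α)
g'_{ij} = (∂x^k/∂x'^i)(∂x^l/∂x'^j) g_{kl}; with g_{kl} = δ_{kl} this is Σ_k (∂x^k/∂x'^i)(∂x^k/∂x'^j).
Jacobian: ∂x/∂u = cos(α), ∂x/∂v = -sin(α), ∂y/∂u = sin(α), ∂y/∂v = cos(α)
g'_{uu} = (cos(α))(cos(α)) + (sin(α))(sin(α)) = 1
g'_{uv} = (cos(α))(-sin(α)) + (sin(α))(cos(α)) = 0
g'_{vv} = (-sin(α))(-sin(α)) + (cos(α))(cos(α)) = 1
g'_{ij} = diag(1, 1)
The Euclidean metric is invariant under rotations.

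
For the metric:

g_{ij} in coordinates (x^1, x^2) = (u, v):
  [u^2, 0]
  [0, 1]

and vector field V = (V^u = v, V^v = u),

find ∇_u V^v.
Non-zero Christoffel symbols:
Γ^u_{u u} = 1/u
∇_u V^v = ∂_u V^v + Γ^v_{u j} V^j
  = (1) + (0)(v) + (0)(u)
  = 1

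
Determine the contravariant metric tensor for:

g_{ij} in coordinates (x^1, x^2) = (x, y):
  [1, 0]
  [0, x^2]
The metric is diagonal, so g^{ij} is diagonal with entries 1/g_{ii}: diag(1, 1/(x^2)).
g^{ij}:
  [1, 0]
  [0, 1/x^2]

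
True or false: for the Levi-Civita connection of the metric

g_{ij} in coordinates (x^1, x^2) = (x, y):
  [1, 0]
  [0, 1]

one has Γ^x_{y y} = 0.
Γ^x_{y y} = (1/2) g^{xx} (∂_y g_{xy} + ∂_y g_{xy} - ∂_x g_{yy}) = (1/2)(1)((0) + (0) - (0)) = 0
This equals the proposed value 0.
True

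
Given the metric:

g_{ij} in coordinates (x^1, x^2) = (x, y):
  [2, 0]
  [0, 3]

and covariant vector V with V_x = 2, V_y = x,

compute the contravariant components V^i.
Inverse metric (diagonal): g^{xx} = 1/2, g^{yy} = 1/3
V^i = g^{ij} V_j:
V^x = (1/2)(2) + (0)(x) = 1
V^y = (0)(2) + (1/3)(x) = x/3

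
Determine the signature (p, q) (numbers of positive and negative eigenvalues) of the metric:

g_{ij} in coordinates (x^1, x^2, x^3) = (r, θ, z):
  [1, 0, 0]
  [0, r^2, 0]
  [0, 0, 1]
The metric is diagonal, so its eigenvalues are the diagonal entries: 1, r^2, 1 (at a generic point, where coordinate-dependent entries are positive).
3 positive, 0 negative.
(3, 0) - Riemannian (positive definite)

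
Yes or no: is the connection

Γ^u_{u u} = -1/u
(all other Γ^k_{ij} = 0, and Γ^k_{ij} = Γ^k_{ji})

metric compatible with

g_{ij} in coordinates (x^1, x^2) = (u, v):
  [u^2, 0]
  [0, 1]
Using ∇_k g_{ij} = ∂_k g_{ij} - Γ^m_{ki} g_{mj} - Γ^m_{kj} g_{im}:
∇_u g_{uu} = (2*u) - (-u) - (-u) = 4*u ≠ 0
So the connection is not metric compatible (it is not the Levi-Civita connection).
No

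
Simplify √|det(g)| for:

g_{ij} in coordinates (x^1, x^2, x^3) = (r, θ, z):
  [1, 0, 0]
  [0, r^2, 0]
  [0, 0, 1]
det(g) = r^2
√|det(g)| = r
Volume element: dV = r dr dθ dz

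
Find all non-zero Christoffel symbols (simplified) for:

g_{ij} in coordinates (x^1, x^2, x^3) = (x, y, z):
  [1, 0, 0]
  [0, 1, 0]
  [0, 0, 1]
Using Γ^k_{ij} = (1/2) g^{km} (∂_i g_{mj} + ∂_j g_{mi} - ∂_m g_{ij}); the metric is diagonal, so only the m = k term contributes.
Every metric component is constant, so all ∂_m g_{ij} = 0 and every Christoffel symbol vanishes.
All Christoffel symbols are zero.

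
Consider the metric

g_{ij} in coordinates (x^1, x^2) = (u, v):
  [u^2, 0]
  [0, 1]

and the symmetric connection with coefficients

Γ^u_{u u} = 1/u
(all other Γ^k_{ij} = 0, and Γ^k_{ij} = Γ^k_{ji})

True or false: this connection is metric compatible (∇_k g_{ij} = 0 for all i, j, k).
Using ∇_k g_{ij} = ∂_k g_{ij} - Γ^m_{ki} g_{mj} - Γ^m_{kj} g_{im}:
e.g. ∇_u g_{uu} = (2*u) - (u) - (u) = 0
Every component ∇_k g_{ij} vanishes: the connection is metric compatible.
True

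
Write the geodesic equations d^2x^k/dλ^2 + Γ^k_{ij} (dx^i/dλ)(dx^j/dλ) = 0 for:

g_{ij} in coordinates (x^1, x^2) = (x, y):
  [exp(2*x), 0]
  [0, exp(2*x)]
Geodesic equation: d^2x^k/dλ^2 + Γ^k_{ij} (dx^i/dλ)(dx^j/dλ) = 0.
Non-zero Christoffel symbols:
Γ^x_{x x} = 1
Γ^x_{y y} = -1
Γ^y_{x y} = 1
Substituting (the symmetric pair Γ^k_{ij}, Γ^k_{ji} combines into a factor 2):
d^2x/dλ^2 + (dx/dλ)^2 - (dy/dλ)^2 = 0
d^2y/dλ^2 + 2 (dx/dλ)(dy/dλ) = 0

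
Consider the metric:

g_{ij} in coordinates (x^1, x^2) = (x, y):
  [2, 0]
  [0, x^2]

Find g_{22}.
With x^1 = x, x^2 = y, g_{22} = g_{yy} is the row-2, column-2 entry of the matrix.
g_{22} = x^2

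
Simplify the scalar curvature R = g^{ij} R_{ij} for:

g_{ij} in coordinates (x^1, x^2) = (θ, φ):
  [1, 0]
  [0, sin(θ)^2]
Non-zero Christoffel symbols (Γ^k_{ij} = Γ^k_{ji}):
Γ^θ_{φ φ} = -sin(2*θ)/2
Γ^φ_{θ φ} = 1/tan(θ)
Ricci tensor (R_{ij} = R^k_{ikj}): R_{θθ} = 1, R_{θφ} = 0, R_{φφ} = sin(θ)^2
Inverse metric: g^{θθ} = 1, g^{φφ} = 1/sin(θ)^2
R = g^{ij} R_{ij} = (1)(1) + (1/sin(θ)^2)(sin(θ)^2) = 2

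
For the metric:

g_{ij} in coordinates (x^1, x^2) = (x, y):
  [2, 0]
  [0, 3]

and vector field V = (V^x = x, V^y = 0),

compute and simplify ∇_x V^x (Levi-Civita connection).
All Christoffel symbols are zero.
∇_x V^x = ∂_x V^x + Γ^x_{x j} V^j
  = (1) + (0)(x) + (0)(0)
  = 1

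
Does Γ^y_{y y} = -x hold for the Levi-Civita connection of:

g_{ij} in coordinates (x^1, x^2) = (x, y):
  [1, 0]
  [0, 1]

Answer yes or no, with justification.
Γ^y_{y y} = (1/2) g^{yy} (∂_y g_{yy} + ∂_y g_{yy} - ∂_y g_{yy}) = (1/2)(1)((0) + (0) - (0)) = 0
This differs from the proposed value -x.
No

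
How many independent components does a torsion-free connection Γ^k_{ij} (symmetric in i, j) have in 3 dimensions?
Γ^k_{ij} has n choices for the upper index and n(n+1)/2 independent symmetric lower index pairs.
Total = 3 × 3×4/2 = 3 × 6 = 18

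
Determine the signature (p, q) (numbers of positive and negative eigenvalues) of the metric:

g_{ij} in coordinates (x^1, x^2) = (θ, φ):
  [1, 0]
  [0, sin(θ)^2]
The metric is diagonal, so its eigenvalues are the diagonal entries: 1, sin(θ)^2 (at a generic point, where coordinate-dependent entries are positive).
2 positive, 0 negative.
(2, 0) - Riemannian (positive definite)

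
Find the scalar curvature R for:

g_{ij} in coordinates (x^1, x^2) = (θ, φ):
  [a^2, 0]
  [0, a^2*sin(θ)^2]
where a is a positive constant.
Non-zero Christoffel symbols (Γ^k_{ij} = Γ^k_{ji}):
Γ^θ_{φ φ} = -sin(2*θ)/2
Γ^φ_{θ φ} = 1/tan(θ)
Ricci tensor (R_{ij} = R^k_{ikj}): R_{θθ} = 1, R_{θφ} = 0, R_{φφ} = sin(θ)^2
Inverse metric: g^{θθ} = 1/a^2, g^{φφ} = 1/(a^2*sin(θ)^2)
R = g^{ij} R_{ij} = (1/a^2)(1) + (1/(a^2*sin(θ)^2))(sin(θ)^2) = 2/a^2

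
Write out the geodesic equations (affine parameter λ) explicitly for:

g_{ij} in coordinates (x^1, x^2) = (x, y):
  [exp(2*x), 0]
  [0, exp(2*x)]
Geodesic equation: d^2x^k/dλ^2 + Γ^k_{ij} (dx^i/dλ)(dx^j/dλ) = 0.
Non-zero Christoffel symbols:
Γ^x_{x x} = 1
Γ^x_{y y} = -1
Γ^y_{x y} = 1
Substituting (the symmetric pair Γ^k_{ij}, Γ^k_{ji} combines into a factor 2):
d^2x/dλ^2 + (dx/dλ)^2 - (dy/dλ)^2 = 0
d^2y/dλ^2 + 2 (dx/dλ)(dy/dλ) = 0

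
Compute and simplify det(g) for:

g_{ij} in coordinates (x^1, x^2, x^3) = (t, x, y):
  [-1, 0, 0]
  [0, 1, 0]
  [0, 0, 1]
Diagonal metric: det(g) = g_{11}·g_{22}·g_{33}
= (-1)·(1)·(1)
det(g) = -1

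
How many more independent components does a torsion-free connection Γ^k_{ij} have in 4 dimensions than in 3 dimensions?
Independent components in n dimensions: n × n(n+1)/2 = n^2(n+1)/2.
4D: 4 × 10 = 40
3D: 3 × 6 = 18
Difference = 40 - 18 = 22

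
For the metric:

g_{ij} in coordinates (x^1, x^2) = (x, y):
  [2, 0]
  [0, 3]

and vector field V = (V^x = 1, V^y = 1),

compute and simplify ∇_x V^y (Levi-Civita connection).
All Christoffel symbols are zero.
∇_x V^y = ∂_x V^y + Γ^y_{x j} V^j
  = (0) + (0)(1) + (0)(1)
  = 0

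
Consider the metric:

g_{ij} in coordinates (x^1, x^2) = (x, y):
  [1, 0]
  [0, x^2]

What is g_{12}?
With x^1 = x, x^2 = y, g_{12} = g_{xy} is the row-1, column-2 entry of the matrix.
g_{12} = 0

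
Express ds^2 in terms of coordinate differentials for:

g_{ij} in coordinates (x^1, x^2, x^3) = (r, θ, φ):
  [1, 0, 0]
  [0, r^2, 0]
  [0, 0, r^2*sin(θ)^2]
ds^2 = g_{ij} dx^i dx^j; only the non-zero components contribute.
ds^2 = dr^2 + r^2 dθ^2 + r^2*sin(θ)^2 dφ^2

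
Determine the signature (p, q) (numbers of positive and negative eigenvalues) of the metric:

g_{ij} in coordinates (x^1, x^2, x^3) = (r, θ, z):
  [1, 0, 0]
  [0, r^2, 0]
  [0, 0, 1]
The metric is diagonal, so its eigenvalues are the diagonal entries: 1, r^2, 1 (at a generic point, where coordinate-dependent entries are positive).
3 positive, 0 negative.
(3, 0) - Riemannian (positive definite)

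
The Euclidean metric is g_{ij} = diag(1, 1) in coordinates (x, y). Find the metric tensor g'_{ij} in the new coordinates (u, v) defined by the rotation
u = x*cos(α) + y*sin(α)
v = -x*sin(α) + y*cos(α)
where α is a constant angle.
Invert the transformation: x = u*cos(α) - v*sin(α), y = u*sin(α) + v*cos(α)
g'_{ij} = (∂x^k/∂x'^i)(∂x^l/∂x'^j) g_{kl}; with g_{kl} = δ_{kl} this is Σ_k (∂x^k/∂x'^i)(∂x^k/∂x'^j).
Jacobian: ∂x/∂u = cos(α), ∂x/∂v = -sin(α), ∂y/∂u = sin(α), ∂y/∂v = cos(α)
g'_{uu} = (cos(α))(cos(α)) + (sin(α))(sin(α)) = 1
g'_{uv} = (cos(α))(-sin(α)) + (sin(α))(cos(α)) = 0
g'_{vv} = (-sin(α))(-sin(α)) + (cos(α))(cos(α)) = 1
g'_{ij} = diag(1, 1)
The Euclidean metric is invariant under rotations.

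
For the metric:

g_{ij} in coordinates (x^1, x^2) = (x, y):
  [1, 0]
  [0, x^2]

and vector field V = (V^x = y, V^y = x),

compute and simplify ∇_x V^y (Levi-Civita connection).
Non-zero Christoffel symbols:
Γ^x_{y y} = -x
Γ^y_{x y} = 1/x
∇_x V^y = ∂_x V^y + Γ^y_{x j} V^j
  = (1) + (0)(y) + (1/x)(x)
  = 2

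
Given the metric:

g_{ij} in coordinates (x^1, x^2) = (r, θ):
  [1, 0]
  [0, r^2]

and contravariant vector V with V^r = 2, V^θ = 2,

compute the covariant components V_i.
V_i = g_{ij} V^j:
V_r = (1)(2) + (0)(2) = 2
V_θ = (0)(2) + (r^2)(2) = 2*r^2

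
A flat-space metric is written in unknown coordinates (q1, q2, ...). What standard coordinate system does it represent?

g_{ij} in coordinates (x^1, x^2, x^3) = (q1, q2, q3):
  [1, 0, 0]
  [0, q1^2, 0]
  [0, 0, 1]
The line element ds^2 = dq1^2 + q1^2 dq2^2 + dq3^2 is dr^2 + r^2 dθ^2 + dz^2 with q1 = r, q2 = θ, q3 = z.
cylindrical coordinates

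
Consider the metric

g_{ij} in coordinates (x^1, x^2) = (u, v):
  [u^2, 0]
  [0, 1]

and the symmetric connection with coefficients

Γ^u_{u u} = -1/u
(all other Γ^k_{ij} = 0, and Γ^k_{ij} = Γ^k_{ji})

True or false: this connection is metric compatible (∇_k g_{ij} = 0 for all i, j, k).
Using ∇_k g_{ij} = ∂_k g_{ij} - Γ^m_{ki} g_{mj} - Γ^m_{kj} g_{im}:
∇_u g_{uu} = (2*u) - (-u) - (-u) = 4*u ≠ 0
So the connection is not metric compatible (it is not the Levi-Civita connection).
False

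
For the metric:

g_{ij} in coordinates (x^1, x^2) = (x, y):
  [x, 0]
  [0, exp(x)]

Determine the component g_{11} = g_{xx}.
With x^1 = x, x^2 = y, g_{11} = g_{xx} is the row-1, column-1 entry of the matrix.
g_{11} = x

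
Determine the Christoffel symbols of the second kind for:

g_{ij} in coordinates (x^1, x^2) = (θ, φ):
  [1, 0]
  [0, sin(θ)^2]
Using Γ^k_{ij} = (1/2) g^{km} (∂_i g_{mj} + ∂_j g_{mi} - ∂_m g_{ij}); the metric is diagonal, so only the m = k term contributes.
Non-zero symbols (using the symmetry Γ^k_{ij} = Γ^k_{ji}):
Γ^θ_{φ φ} = (1/2) g^{θθ} (∂_φ g_{θφ} + ∂_φ g_{θφ} - ∂_θ g_{φφ}) = (1/2)(1)((0) + (0) - (sin(2*θ))) = -sin(2*θ)/2
Γ^φ_{θ φ} = (1/2) g^{φφ} (∂_θ g_{φφ} + ∂_φ g_{φθ} - ∂_φ g_{θφ}) = (1/2)(1/sin(θ)^2)((sin(2*θ)) + (0) - (0)) = 1/tan(θ)
All other Christoffel symbols are zero.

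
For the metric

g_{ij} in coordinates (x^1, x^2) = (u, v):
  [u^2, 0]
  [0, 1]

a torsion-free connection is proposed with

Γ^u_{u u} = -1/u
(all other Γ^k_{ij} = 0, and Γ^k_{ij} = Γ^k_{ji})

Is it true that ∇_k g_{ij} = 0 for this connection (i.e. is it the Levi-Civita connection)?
Using ∇_k g_{ij} = ∂_k g_{ij} - Γ^m_{ki} g_{mj} - Γ^m_{kj} g_{im}:
∇_u g_{uu} = (2*u) - (-u) - (-u) = 4*u ≠ 0
So the connection is not metric compatible (it is not the Levi-Civita connection).
No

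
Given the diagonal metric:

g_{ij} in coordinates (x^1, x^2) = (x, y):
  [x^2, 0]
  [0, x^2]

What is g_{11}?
With x^1 = x, x^2 = y, g_{11} = g_{xx} is the row-1, column-1 entry of the matrix.
g_{11} = x^2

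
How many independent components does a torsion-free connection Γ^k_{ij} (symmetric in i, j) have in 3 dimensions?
Γ^k_{ij} has n choices for the upper index and n(n+1)/2 independent symmetric lower index pairs.
Total = 3 × 3×4/2 = 3 × 6 = 18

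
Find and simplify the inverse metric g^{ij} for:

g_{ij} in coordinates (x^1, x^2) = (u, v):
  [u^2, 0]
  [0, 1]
The metric is diagonal, so g^{ij} is diagonal with entries 1/g_{ii}: diag(1/(u^2), 1).
g^{ij}:
  [1/u^2, 0]
  [0, 1]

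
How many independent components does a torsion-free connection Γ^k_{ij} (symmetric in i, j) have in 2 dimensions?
Γ^k_{ij} has n choices for the upper index and n(n+1)/2 independent symmetric lower index pairs.
Total = 2 × 2×3/2 = 2 × 3 = 6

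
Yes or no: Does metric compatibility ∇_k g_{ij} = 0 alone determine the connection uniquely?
One also needs vanishing torsion; metric compatibility plus torsion-freeness singles out the Levi-Civita connection.
No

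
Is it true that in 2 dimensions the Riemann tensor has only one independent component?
The number of independent components is n^2(n^2-1)/12 = 4·3/12 = 1 for n = 2 (e.g. R_{1212}).
Yes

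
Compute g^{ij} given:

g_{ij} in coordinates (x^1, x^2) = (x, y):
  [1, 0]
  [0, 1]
The metric is diagonal, so g^{ij} is diagonal with entries 1/g_{ii}: diag(1, 1).
g^{ij}:
  [1, 0]
  [0, 1]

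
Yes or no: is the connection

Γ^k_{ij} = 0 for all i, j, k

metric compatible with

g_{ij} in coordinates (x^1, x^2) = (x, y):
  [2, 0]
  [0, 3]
Using ∇_k g_{ij} = ∂_k g_{ij} - Γ^m_{ki} g_{mj} - Γ^m_{kj} g_{im}:
e.g. ∇_x g_{yy} = (0) - (0) - (0) = 0
Every component ∇_k g_{ij} vanishes: the connection is metric compatible.
Yes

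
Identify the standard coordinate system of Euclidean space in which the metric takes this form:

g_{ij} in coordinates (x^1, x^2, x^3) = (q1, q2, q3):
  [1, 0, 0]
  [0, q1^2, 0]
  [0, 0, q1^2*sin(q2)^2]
The line element ds^2 = dq1^2 + q1^2 dq2^2 + q1^2 sin(q2)^2 dq3^2 is dr^2 + r^2 dθ^2 + r^2 sin(θ)^2 dφ^2 with q1 = r, q2 = θ, q3 = φ.
spherical coordinates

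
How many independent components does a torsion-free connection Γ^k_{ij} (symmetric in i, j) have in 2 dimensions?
Γ^k_{ij} has n choices for the upper index and n(n+1)/2 independent symmetric lower index pairs.
Total = 2 × 2×3/2 = 2 × 3 = 6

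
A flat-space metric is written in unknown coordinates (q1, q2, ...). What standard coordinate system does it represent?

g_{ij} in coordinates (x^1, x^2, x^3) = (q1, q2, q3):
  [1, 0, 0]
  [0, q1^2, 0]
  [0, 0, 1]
The line element ds^2 = dq1^2 + q1^2 dq2^2 + dq3^2 is dr^2 + r^2 dθ^2 + dz^2 with q1 = r, q2 = θ, q3 = z.
cylindrical coordinates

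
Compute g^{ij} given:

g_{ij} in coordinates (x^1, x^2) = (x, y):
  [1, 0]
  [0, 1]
The metric is diagonal, so g^{ij} is diagonal with entries 1/g_{ii}: diag(1, 1).
g^{ij}:
  [1, 0]
  [0, 1]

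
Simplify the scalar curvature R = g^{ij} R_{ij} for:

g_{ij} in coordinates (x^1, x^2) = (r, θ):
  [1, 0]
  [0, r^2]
Non-zero Christoffel symbols (Γ^k_{ij} = Γ^k_{ji}):
Γ^r_{θ θ} = -r
Γ^θ_{r θ} = 1/r
Ricci tensor (R_{ij} = R^k_{ikj}): R_{rr} = 0, R_{rθ} = 0, R_{θθ} = 0
Inverse metric: g^{rr} = 1, g^{θθ} = 1/r^2
R = g^{ij} R_{ij} = (1)(0) + (1/r^2)(0) = 0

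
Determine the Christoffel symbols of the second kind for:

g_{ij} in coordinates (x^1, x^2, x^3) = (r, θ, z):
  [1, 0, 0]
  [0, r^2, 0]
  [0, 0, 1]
Using Γ^k_{ij} = (1/2) g^{km} (∂_i g_{mj} + ∂_j g_{mi} - ∂_m g_{ij}); the metric is diagonal, so only the m = k term contributes.
Non-zero symbols (using the symmetry Γ^k_{ij} = Γ^k_{ji}):
Γ^r_{θ θ} = (1/2) g^{rr} (∂_θ g_{rθ} + ∂_θ g_{rθ} - ∂_r g_{θθ}) = (1/2)(1)((0) + (0) - (2*r)) = -r
Γ^θ_{r θ} = (1/2) g^{θθ} (∂_r g_{θθ} + ∂_θ g_{θr} - ∂_θ g_{rθ}) = (1/2)(1/r^2)((2*r) + (0) - (0)) = 1/r
All other Christoffel symbols are zero.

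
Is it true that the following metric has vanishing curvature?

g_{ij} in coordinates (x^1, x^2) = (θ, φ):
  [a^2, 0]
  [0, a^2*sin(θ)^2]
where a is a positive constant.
Non-zero Christoffel symbols:
Γ^θ_{φ φ} = -sin(2*θ)/2
Γ^φ_{θ φ} = 1/tan(θ)
Ricci tensor: R_{θθ} = 1, R_{θφ} = 0, R_{φφ} = sin(θ)^2
The Ricci tensor is non-zero, so the Riemann tensor is non-zero: not flat.
No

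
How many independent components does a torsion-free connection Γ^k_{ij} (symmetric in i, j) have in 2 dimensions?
Γ^k_{ij} has n choices for the upper index and n(n+1)/2 independent symmetric lower index pairs.
Total = 2 × 2×3/2 = 2 × 3 = 6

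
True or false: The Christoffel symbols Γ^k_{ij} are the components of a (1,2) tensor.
Under a change of coordinates Γ picks up an inhomogeneous term ∂²x/∂x'∂x'; e.g. Γ = 0 in Cartesian coordinates but Γ^r_{θθ} = -r in polar coordinates on the same flat plane.
False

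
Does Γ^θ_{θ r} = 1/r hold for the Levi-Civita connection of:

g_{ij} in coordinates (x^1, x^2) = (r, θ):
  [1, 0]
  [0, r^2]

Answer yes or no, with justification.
Γ^θ_{θ r} = (1/2) g^{θθ} (∂_θ g_{θr} + ∂_r g_{θθ} - ∂_θ g_{θr}) = (1/2)(1/r^2)((0) + (2*r) - (0)) = 1/r
This equals the proposed value 1/r.
Yes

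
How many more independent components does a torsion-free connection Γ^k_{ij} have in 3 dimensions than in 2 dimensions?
Independent components in n dimensions: n × n(n+1)/2 = n^2(n+1)/2.
3D: 3 × 6 = 18
2D: 2 × 3 = 6
Difference = 18 - 6 = 12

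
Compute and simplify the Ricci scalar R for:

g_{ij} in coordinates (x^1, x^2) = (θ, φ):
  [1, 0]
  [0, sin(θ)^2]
Non-zero Christoffel symbols (Γ^k_{ij} = Γ^k_{ji}):
Γ^θ_{φ φ} = -sin(2*θ)/2
Γ^φ_{θ φ} = 1/tan(θ)
Ricci tensor (R_{ij} = R^k_{ikj}): R_{θθ} = 1, R_{θφ} = 0, R_{φφ} = sin(θ)^2
Inverse metric: g^{θθ} = 1, g^{φφ} = 1/sin(θ)^2
R = g^{ij} R_{ij} = (1)(1) + (1/sin(θ)^2)(sin(θ)^2) = 2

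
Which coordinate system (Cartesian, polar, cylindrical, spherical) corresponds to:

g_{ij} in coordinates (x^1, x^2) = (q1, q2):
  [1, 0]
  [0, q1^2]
The line element ds^2 = dq1^2 + q1^2 dq2^2 is dr^2 + r^2 dθ^2 with q1 = r, q2 = θ.
polar coordinates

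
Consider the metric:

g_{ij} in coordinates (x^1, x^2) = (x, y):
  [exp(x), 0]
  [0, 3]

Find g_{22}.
With x^1 = x, x^2 = y, g_{22} = g_{yy} is the row-2, column-2 entry of the matrix.
g_{22} = 3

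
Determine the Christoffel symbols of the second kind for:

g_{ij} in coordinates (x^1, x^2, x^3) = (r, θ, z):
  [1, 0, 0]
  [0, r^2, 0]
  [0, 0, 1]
Using Γ^k_{ij} = (1/2) g^{km} (∂_i g_{mj} + ∂_j g_{mi} - ∂_m g_{ij}); the metric is diagonal, so only the m = k term contributes.
Non-zero symbols (using the symmetry Γ^k_{ij} = Γ^k_{ji}):
Γ^r_{θ θ} = (1/2) g^{rr} (∂_θ g_{rθ} + ∂_θ g_{rθ} - ∂_r g_{θθ}) = (1/2)(1)((0) + (0) - (2*r)) = -r
Γ^θ_{r θ} = (1/2) g^{θθ} (∂_r g_{θθ} + ∂_θ g_{θr} - ∂_θ g_{rθ}) = (1/2)(1/r^2)((2*r) + (0) - (0)) = 1/r
All other Christoffel symbols are zero.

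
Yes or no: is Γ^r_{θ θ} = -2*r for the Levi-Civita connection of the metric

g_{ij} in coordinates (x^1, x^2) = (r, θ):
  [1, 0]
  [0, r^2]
Γ^r_{θ θ} = (1/2) g^{rr} (∂_θ g_{rθ} + ∂_θ g_{rθ} - ∂_r g_{θθ}) = (1/2)(1)((0) + (0) - (2*r)) = -r
This differs from the proposed value -2*r.
No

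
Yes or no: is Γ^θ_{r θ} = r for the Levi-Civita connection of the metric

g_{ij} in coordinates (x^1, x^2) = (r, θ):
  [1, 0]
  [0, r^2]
Γ^θ_{r θ} = (1/2) g^{θθ} (∂_r g_{θθ} + ∂_θ g_{θr} - ∂_θ g_{rθ}) = (1/2)(1/r^2)((2*r) + (0) - (0)) = 1/r
This differs from the proposed value r.
No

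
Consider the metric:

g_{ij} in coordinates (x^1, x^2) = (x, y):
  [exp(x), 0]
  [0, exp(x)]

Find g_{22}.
With x^1 = x, x^2 = y, g_{22} = g_{yy} is the row-2, column-2 entry of the matrix.
g_{22} = exp(x)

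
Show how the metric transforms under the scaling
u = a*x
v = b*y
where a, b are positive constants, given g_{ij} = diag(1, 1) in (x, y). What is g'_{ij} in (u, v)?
Invert the transformation: x = u/a, y = v/b
g'_{ij} = (∂x^k/∂x'^i)(∂x^l/∂x'^j) g_{kl}; with g_{kl} = δ_{kl} this is Σ_k (∂x^k/∂x'^i)(∂x^k/∂x'^j).
Jacobian: ∂x/∂u = 1/a, ∂x/∂v = 0, ∂y/∂u = 0, ∂y/∂v = 1/b
g'_{uu} = (1/a)(1/a) + (0)(0) = 1/a^2
g'_{uv} = (1/a)(0) + (0)(1/b) = 0
g'_{vv} = (0)(0) + (1/b)(1/b) = 1/b^2
g'_{ij} = diag(1/a^2, 1/b^2)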